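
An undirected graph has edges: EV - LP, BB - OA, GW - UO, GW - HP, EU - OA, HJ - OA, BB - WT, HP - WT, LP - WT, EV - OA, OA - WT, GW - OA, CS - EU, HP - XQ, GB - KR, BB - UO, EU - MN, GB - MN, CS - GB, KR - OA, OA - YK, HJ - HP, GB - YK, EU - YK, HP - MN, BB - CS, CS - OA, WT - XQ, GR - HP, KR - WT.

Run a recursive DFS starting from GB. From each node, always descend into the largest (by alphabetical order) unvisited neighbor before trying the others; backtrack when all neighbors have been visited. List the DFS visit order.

Visit GB
GB → YK
YK → OA
OA → WT
WT → XQ
XQ → HP
HP → MN
MN → EU
EU → CS
CS → BB
BB → UO
UO → GW
HP → HJ
HP → GR
WT → LP
LP → EV
WT → KR

GB → YK → OA → WT → XQ → HP → MN → EU → CS → BB → UO → GW → HJ → GR → LP → EV → KR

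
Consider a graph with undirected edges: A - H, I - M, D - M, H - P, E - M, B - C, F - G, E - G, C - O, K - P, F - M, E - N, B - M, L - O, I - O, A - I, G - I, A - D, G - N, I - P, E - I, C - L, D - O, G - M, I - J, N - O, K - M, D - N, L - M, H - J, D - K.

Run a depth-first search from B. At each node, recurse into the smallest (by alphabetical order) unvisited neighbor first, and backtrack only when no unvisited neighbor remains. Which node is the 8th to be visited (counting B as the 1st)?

J

Visit B
B → C
C → L
L → M
M → D
D → A
A → H
H → J
J → I
I → E
E → G
G → F
G → N
N → O
I → P
P → K

Visit order: B, C, L, M, D, A, H, J, I, E, G, F, N, O, P, K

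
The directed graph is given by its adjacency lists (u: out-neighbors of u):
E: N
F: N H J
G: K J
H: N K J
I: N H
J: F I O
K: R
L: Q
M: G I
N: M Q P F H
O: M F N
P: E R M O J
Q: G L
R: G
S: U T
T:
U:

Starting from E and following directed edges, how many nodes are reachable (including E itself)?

BFS from E visits: E, N, M, Q, P, F, H, G, I, L, R, O, J, K
Reachable nodes: 14 of 17 total.

14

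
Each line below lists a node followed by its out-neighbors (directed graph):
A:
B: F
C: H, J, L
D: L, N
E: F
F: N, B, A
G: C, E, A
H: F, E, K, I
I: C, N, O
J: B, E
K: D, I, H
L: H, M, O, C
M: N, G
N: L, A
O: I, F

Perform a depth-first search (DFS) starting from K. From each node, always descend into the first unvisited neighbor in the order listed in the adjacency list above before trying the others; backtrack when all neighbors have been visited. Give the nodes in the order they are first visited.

K -> D -> L -> H -> F -> N -> A -> B -> E -> I -> C -> J -> O -> M -> G

Visit K
K → D
D → L
L → H
H → F
F → N
N → A
F → B
H → E
H → I
I → C
C → J
I → O
L → M
M → G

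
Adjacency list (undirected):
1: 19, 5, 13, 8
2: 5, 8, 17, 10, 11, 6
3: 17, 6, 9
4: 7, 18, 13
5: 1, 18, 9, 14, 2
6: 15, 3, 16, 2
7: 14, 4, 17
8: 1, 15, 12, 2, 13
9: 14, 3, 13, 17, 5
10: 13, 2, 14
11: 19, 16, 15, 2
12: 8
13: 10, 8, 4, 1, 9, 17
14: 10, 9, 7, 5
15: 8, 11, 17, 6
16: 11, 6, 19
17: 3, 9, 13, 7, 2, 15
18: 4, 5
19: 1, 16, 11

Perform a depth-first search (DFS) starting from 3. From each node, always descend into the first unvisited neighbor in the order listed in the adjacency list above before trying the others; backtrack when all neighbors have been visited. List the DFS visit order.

Visit 3
3 → 17
17 → 9
9 → 14
14 → 10
10 → 13
13 → 8
8 → 1
1 → 19
19 → 16
16 → 11
11 → 15
15 → 6
6 → 2
2 → 5
5 → 18
18 → 4
4 → 7
8 → 12

3 17 9 14 10 13 8 1 19 16 11 15 6 2 5 18 4 7 12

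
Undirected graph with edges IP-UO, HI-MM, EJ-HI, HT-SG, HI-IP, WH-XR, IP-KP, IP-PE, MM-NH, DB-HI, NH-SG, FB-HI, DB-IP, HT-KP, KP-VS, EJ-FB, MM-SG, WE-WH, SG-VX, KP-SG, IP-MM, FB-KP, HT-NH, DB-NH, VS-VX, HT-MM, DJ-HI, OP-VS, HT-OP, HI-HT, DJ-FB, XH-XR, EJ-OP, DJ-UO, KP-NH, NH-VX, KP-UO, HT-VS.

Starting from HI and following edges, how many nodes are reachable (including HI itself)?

16

BFS from HI visits: HI, DB, DJ, EJ, FB, HT, IP, MM, NH, UO, OP, KP, SG, VS, PE, VX
Reachable nodes: 16 of 20 total.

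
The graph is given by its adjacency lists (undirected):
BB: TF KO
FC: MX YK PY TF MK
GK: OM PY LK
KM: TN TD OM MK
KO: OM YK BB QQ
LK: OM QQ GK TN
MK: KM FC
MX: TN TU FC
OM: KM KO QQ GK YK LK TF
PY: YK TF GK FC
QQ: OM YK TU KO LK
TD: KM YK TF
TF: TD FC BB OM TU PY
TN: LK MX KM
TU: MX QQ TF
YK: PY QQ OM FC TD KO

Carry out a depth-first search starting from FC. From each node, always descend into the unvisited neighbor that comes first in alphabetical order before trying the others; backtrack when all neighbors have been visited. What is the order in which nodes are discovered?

Visit FC
FC → MK
MK → KM
KM → OM
OM → GK
GK → LK
LK → QQ
QQ → KO
KO → BB
BB → TF
TF → PY
PY → YK
YK → TD
TF → TU
TU → MX
MX → TN

FC → MK → KM → OM → GK → LK → QQ → KO → BB → TF → PY → YK → TD → TU → MX → TN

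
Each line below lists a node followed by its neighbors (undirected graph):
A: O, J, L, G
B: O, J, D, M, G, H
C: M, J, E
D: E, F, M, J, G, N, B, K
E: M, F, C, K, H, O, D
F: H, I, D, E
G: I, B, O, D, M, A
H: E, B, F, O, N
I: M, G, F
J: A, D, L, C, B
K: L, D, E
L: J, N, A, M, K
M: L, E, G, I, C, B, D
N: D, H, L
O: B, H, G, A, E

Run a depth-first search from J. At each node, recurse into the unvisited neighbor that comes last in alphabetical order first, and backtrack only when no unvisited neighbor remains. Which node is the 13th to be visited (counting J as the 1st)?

Visit J
J → L
L → N
N → H
H → O
O → G
G → M
M → I
I → F
F → E
E → K
K → D
D → B
E → C
G → A

Visit order: J, L, N, H, O, G, M, I, F, E, K, D, B, C, A

B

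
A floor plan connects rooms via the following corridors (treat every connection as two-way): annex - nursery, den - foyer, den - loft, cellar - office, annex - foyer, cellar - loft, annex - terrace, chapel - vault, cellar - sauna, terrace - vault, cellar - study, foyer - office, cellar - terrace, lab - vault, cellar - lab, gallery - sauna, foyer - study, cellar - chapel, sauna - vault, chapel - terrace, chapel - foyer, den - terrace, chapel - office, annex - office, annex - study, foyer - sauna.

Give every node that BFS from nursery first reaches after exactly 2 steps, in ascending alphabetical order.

foyer, office, study, terrace

Level 0: nursery
Level 1: annex
Level 2: foyer, office, study, terrace
Level 3: cellar, chapel, den, sauna, vault
Level 4: gallery, lab, loft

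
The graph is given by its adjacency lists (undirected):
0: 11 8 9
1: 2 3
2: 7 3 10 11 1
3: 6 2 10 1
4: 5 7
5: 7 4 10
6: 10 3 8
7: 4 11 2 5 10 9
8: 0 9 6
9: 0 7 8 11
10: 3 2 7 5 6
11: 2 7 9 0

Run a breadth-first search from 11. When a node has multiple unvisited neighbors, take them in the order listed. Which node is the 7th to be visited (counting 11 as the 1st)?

Visit 11; enqueue 2, 7, 9, 0 → queue [2, 7, 9, 0]
Visit 2; enqueue 3, 10, 1 → queue [7, 9, 0, 3, 10, 1]
Visit 7; enqueue 4, 5 → queue [9, 0, 3, 10, 1, 4, 5]
Visit 9; enqueue 8 → queue [0, 3, 10, 1, 4, 5, 8]
Visit 0 → queue [3, 10, 1, 4, 5, 8]
Visit 3; enqueue 6 → queue [10, 1, 4, 5, 8, 6]
Visit 10 → queue [1, 4, 5, 8, 6]
Visit 1 → queue [4, 5, 8, 6]
Visit 4 → queue [5, 8, 6]
Visit 5 → queue [8, 6]
Visit 8 → queue [6]
Visit 6 → queue []

Visit order: 11, 2, 7, 9, 0, 3, 10, 1, 4, 5, 8, 6

10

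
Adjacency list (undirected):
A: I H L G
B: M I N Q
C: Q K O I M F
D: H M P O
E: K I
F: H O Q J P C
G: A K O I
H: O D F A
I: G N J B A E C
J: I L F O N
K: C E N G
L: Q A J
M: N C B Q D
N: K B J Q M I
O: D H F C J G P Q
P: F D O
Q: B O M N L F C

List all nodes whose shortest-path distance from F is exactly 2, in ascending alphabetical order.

A, B, D, G, I, K, L, M, N

Level 0: F
Level 1: C, H, J, O, P, Q
Level 2: A, B, D, G, I, K, L, M, N
Level 3: E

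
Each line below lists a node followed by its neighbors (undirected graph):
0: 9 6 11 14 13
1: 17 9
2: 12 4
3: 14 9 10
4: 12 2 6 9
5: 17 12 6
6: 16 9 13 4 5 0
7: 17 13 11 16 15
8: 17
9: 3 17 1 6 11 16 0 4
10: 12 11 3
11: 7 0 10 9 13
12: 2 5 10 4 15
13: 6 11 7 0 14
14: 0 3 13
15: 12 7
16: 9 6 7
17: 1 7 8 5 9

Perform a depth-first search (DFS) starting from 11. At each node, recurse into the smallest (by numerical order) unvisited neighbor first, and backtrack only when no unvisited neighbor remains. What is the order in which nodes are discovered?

11, 0, 6, 4, 2, 12, 5, 17, 1, 9, 3, 10, 14, 13, 7, 15, 16, 8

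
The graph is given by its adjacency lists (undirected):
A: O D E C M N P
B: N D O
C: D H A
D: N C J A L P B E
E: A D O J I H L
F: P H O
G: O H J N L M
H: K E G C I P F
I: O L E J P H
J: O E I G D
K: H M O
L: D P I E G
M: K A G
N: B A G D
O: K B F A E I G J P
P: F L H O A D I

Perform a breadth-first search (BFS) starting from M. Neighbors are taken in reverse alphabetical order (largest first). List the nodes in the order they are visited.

Visit M; enqueue K, G, A → queue [K, G, A]
Visit K; enqueue O, H → queue [G, A, O, H]
Visit G; enqueue N, L, J → queue [A, O, H, N, L, J]
Visit A; enqueue P, E, D, C → queue [O, H, N, L, J, P, E, D, C]
Visit O; enqueue I, F, B → queue [H, N, L, J, P, E, D, C, I, F, B]
Visit H → queue [N, L, J, P, E, D, C, I, F, B]
Visit N → queue [L, J, P, E, D, C, I, F, B]
Visit L → queue [J, P, E, D, C, I, F, B]
Visit J → queue [P, E, D, C, I, F, B]
Visit P → queue [E, D, C, I, F, B]
Visit E → queue [D, C, I, F, B]
Visit D → queue [C, I, F, B]
Visit C → queue [I, F, B]
Visit I → queue [F, B]
Visit F → queue [B]
Visit B → queue []

M, K, G, A, O, H, N, L, J, P, E, D, C, I, F, B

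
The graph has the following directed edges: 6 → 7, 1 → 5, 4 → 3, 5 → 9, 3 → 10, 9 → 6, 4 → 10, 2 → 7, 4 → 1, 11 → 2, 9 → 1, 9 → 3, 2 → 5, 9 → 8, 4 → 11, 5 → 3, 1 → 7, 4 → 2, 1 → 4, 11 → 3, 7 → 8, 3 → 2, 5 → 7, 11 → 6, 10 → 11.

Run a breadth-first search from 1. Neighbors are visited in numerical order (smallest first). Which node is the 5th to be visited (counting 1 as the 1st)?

2

Visit 1; enqueue 4, 5, 7 → queue [4, 5, 7]
Visit 4; enqueue 2, 3, 10, 11 → queue [5, 7, 2, 3, 10, 11]
Visit 5; enqueue 9 → queue [7, 2, 3, 10, 11, 9]
Visit 7; enqueue 8 → queue [2, 3, 10, 11, 9, 8]
Visit 2 → queue [3, 10, 11, 9, 8]
Visit 3 → queue [10, 11, 9, 8]
Visit 10 → queue [11, 9, 8]
Visit 11; enqueue 6 → queue [9, 8, 6]
Visit 9 → queue [8, 6]
Visit 8 → queue [6]
Visit 6 → queue []

Visit order: 1, 4, 5, 7, 2, 3, 10, 11, 9, 8, 6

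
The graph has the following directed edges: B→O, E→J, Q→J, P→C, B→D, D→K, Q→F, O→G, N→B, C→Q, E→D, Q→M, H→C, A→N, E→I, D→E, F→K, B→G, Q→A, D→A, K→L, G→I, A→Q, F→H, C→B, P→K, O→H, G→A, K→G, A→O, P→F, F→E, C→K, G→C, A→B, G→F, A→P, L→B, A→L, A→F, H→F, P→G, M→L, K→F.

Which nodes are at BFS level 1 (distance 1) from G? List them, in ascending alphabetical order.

Level 0: G
Level 1: A, C, F, I
Level 2: B, E, H, K, L, N, O, P, Q
Level 3: D, J, M

A, C, F, I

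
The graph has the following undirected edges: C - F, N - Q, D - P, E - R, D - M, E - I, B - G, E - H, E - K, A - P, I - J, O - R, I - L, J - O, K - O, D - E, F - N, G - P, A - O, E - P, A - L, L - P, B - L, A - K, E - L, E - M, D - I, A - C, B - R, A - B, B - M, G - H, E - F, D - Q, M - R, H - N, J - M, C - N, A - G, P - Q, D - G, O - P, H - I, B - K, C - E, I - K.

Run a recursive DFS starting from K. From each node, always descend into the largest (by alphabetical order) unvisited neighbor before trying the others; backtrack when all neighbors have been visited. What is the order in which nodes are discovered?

K O R M J I L P Q N H G D E F C A B

Visit K
K → O
O → R
R → M
M → J
J → I
I → L
L → P
P → Q
Q → N
N → H
H → G
G → D
D → E
E → F
F → C
C → A
A → B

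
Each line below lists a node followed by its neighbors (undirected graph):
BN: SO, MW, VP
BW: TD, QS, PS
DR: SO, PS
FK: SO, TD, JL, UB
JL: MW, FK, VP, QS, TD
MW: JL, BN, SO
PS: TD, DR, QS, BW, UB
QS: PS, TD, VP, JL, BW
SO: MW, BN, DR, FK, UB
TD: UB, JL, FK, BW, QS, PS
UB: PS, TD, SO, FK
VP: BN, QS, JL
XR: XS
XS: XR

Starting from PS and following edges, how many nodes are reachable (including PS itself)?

BFS from PS visits: PS, TD, DR, QS, BW, UB, JL, FK, SO, VP, MW, BN
Reachable nodes: 12 of 14 total.

12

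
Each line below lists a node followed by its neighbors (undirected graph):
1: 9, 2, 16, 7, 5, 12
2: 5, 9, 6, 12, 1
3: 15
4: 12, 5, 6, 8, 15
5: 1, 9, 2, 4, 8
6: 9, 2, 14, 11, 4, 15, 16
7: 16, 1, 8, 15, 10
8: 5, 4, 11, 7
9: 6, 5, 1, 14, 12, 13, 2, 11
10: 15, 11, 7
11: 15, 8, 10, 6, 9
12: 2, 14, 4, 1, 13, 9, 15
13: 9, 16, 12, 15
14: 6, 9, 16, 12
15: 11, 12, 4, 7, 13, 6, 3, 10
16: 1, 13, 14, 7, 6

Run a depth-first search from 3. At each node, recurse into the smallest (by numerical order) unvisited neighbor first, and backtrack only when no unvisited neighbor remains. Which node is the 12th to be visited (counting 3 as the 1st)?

10

Visit 3
3 → 15
15 → 4
4 → 5
5 → 1
1 → 2
2 → 6
6 → 9
9 → 11
11 → 8
8 → 7
7 → 10
7 → 16
16 → 13
13 → 12
12 → 14

Visit order: 3, 15, 4, 5, 1, 2, 6, 9, 11, 8, 7, 10, 16, 13, 12, 14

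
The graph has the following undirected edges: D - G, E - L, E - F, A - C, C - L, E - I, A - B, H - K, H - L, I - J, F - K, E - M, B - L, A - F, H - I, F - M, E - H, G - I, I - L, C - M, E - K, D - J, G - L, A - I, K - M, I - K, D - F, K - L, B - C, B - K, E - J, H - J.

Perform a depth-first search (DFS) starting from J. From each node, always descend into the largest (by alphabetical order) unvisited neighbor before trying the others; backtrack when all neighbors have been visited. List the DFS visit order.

J I L K M F E H D G A C B

Visit J
J → I
I → L
L → K
K → M
M → F
F → E
E → H
F → D
D → G
F → A
A → C
C → B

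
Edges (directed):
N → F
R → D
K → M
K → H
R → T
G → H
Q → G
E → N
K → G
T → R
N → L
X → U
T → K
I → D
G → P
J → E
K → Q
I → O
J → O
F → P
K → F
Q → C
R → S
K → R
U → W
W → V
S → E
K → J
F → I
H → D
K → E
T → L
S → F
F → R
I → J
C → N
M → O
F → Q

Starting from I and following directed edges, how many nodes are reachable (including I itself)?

18

BFS from I visits: I, O, J, D, E, N, L, F, R, Q, P, T, S, G, C, K, H, M
Reachable nodes: 18 of 22 total.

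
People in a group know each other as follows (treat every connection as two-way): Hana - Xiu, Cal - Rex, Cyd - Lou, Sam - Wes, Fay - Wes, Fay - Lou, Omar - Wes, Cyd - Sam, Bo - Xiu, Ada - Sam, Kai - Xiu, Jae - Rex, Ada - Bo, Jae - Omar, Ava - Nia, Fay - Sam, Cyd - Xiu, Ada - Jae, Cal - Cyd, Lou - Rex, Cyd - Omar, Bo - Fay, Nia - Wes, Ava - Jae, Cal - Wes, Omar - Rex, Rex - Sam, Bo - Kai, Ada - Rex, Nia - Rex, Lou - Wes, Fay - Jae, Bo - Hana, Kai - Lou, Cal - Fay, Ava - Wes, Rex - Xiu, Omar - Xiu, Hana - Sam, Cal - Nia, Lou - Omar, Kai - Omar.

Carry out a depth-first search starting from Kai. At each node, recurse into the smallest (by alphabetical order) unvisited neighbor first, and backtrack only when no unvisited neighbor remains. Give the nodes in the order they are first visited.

Visit Kai
Kai → Bo
Bo → Ada
Ada → Jae
Jae → Ava
Ava → Nia
Nia → Cal
Cal → Cyd
Cyd → Lou
Lou → Fay
Fay → Sam
Sam → Hana
Hana → Xiu
Xiu → Omar
Omar → Rex
Omar → Wes

Kai, Bo, Ada, Jae, Ava, Nia, Cal, Cyd, Lou, Fay, Sam, Hana, Xiu, Omar, Rex, Wes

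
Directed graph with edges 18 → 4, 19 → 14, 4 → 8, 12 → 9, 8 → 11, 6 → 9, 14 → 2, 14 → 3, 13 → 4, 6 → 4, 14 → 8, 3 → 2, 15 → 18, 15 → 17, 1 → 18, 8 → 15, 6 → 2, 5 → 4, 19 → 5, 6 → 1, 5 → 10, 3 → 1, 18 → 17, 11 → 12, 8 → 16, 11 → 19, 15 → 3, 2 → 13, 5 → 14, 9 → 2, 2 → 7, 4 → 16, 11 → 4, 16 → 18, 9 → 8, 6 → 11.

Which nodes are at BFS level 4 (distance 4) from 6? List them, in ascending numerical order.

3, 10

Level 0: 6
Level 1: 1, 2, 4, 9, 11
Level 2: 7, 8, 12, 13, 16, 18, 19
Level 3: 5, 14, 15, 17
Level 4: 3, 10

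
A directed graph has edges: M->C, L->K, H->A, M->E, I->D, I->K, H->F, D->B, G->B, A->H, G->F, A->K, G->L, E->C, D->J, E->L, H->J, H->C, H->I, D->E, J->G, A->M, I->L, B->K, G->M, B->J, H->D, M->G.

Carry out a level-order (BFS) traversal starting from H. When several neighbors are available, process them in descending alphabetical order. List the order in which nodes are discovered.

H -> J -> I -> F -> D -> C -> A -> G -> L -> K -> E -> B -> M

Visit H; enqueue J, I, F, D, C, A → queue [J, I, F, D, C, A]
Visit J; enqueue G → queue [I, F, D, C, A, G]
Visit I; enqueue L, K → queue [F, D, C, A, G, L, K]
Visit F → queue [D, C, A, G, L, K]
Visit D; enqueue E, B → queue [C, A, G, L, K, E, B]
Visit C → queue [A, G, L, K, E, B]
Visit A; enqueue M → queue [G, L, K, E, B, M]
Visit G → queue [L, K, E, B, M]
Visit L → queue [K, E, B, M]
Visit K → queue [E, B, M]
Visit E → queue [B, M]
Visit B → queue [M]
Visit M → queue []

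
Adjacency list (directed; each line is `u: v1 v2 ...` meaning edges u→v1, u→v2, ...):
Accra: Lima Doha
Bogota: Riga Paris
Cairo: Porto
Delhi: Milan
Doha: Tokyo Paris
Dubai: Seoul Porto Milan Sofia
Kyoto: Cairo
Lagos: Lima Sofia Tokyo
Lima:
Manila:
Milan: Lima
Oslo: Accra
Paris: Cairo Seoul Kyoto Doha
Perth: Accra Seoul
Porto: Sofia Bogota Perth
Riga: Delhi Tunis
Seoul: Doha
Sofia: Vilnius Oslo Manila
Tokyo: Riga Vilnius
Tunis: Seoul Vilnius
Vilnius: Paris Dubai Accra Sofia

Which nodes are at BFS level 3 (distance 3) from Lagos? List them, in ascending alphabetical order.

Level 0: Lagos
Level 1: Lima, Sofia, Tokyo
Level 2: Manila, Oslo, Riga, Vilnius
Level 3: Accra, Delhi, Dubai, Paris, Tunis
Level 4: Cairo, Doha, Kyoto, Milan, Porto, Seoul
Level 5: Bogota, Perth

Accra, Delhi, Dubai, Paris, Tunis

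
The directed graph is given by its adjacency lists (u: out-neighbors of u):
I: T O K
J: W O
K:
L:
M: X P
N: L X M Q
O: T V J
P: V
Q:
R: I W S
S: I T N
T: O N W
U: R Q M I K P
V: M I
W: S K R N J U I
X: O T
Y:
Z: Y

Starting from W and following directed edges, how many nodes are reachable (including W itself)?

16

BFS from W visits: W, S, K, R, N, J, U, I, T, L, X, M, Q, O, P, V
Reachable nodes: 16 of 18 total.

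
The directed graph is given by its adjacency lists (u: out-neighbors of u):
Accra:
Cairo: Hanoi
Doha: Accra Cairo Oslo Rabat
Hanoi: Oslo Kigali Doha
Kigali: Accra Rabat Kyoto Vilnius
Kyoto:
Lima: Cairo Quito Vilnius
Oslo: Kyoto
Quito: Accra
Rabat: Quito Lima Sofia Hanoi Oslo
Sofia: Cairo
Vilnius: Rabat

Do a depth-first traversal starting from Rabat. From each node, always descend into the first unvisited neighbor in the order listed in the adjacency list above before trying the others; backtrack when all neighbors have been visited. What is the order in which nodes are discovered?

Visit Rabat
Rabat → Quito
Quito → Accra
Rabat → Lima
Lima → Cairo
Cairo → Hanoi
Hanoi → Oslo
Oslo → Kyoto
Hanoi → Kigali
Kigali → Vilnius
Hanoi → Doha
Rabat → Sofia

Rabat → Quito → Accra → Lima → Cairo → Hanoi → Oslo → Kyoto → Kigali → Vilnius → Doha → Sofia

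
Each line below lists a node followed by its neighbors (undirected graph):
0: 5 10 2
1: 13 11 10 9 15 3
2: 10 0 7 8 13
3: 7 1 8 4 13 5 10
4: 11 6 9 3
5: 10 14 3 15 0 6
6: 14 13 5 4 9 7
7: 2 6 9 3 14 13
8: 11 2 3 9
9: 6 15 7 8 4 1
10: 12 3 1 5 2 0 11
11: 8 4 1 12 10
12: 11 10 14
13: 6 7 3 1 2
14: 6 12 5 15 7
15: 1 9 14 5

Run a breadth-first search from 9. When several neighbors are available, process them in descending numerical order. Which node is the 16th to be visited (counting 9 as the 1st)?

0

Visit 9; enqueue 15, 8, 7, 6, 4, 1 → queue [15, 8, 7, 6, 4, 1]
Visit 15; enqueue 14, 5 → queue [8, 7, 6, 4, 1, 14, 5]
Visit 8; enqueue 11, 3, 2 → queue [7, 6, 4, 1, 14, 5, 11, 3, 2]
Visit 7; enqueue 13 → queue [6, 4, 1, 14, 5, 11, 3, 2, 13]
Visit 6 → queue [4, 1, 14, 5, 11, 3, 2, 13]
Visit 4 → queue [1, 14, 5, 11, 3, 2, 13]
Visit 1; enqueue 10 → queue [14, 5, 11, 3, 2, 13, 10]
Visit 14; enqueue 12 → queue [5, 11, 3, 2, 13, 10, 12]
Visit 5; enqueue 0 → queue [11, 3, 2, 13, 10, 12, 0]
Visit 11 → queue [3, 2, 13, 10, 12, 0]
Visit 3 → queue [2, 13, 10, 12, 0]
Visit 2 → queue [13, 10, 12, 0]
Visit 13 → queue [10, 12, 0]
Visit 10 → queue [12, 0]
Visit 12 → queue [0]
Visit 0 → queue []

Visit order: 9, 15, 8, 7, 6, 4, 1, 14, 5, 11, 3, 2, 13, 10, 12, 0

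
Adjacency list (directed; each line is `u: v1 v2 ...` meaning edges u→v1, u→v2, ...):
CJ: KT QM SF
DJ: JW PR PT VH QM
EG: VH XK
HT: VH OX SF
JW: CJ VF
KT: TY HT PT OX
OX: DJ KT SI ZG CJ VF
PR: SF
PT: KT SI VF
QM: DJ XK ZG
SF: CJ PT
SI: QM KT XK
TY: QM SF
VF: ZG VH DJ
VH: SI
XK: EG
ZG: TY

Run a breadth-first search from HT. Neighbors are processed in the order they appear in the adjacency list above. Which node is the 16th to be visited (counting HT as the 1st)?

TY

Visit HT; enqueue VH, OX, SF → queue [VH, OX, SF]
Visit VH; enqueue SI → queue [OX, SF, SI]
Visit OX; enqueue DJ, KT, ZG, CJ, VF → queue [SF, SI, DJ, KT, ZG, CJ, VF]
Visit SF; enqueue PT → queue [SI, DJ, KT, ZG, CJ, VF, PT]
Visit SI; enqueue QM, XK → queue [DJ, KT, ZG, CJ, VF, PT, QM, XK]
Visit DJ; enqueue JW, PR → queue [KT, ZG, CJ, VF, PT, QM, XK, JW, PR]
Visit KT; enqueue TY → queue [ZG, CJ, VF, PT, QM, XK, JW, PR, TY]
Visit ZG → queue [CJ, VF, PT, QM, XK, JW, PR, TY]
Visit CJ → queue [VF, PT, QM, XK, JW, PR, TY]
Visit VF → queue [PT, QM, XK, JW, PR, TY]
Visit PT → queue [QM, XK, JW, PR, TY]
Visit QM → queue [XK, JW, PR, TY]
Visit XK; enqueue EG → queue [JW, PR, TY, EG]
Visit JW → queue [PR, TY, EG]
Visit PR → queue [TY, EG]
Visit TY → queue [EG]
Visit EG → queue []

Visit order: HT, VH, OX, SF, SI, DJ, KT, ZG, CJ, VF, PT, QM, XK, JW, PR, TY, EG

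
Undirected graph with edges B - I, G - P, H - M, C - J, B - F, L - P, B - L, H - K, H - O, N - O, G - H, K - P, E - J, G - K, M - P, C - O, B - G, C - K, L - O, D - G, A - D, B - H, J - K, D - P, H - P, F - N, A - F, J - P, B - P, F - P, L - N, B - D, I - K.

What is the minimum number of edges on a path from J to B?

Level 0: J
Level 1: C, E, K, P
Level 2: B, D, F, G, H, I, L, M, O
Level 3: A, N
B first appears at level 2.

2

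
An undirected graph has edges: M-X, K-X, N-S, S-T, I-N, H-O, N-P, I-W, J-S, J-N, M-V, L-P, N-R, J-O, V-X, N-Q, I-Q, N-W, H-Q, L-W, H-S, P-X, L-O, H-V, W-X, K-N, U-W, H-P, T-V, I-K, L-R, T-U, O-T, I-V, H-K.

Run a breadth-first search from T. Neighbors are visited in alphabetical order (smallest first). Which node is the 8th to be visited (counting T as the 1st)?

L

Visit T; enqueue O, S, U, V → queue [O, S, U, V]
Visit O; enqueue H, J, L → queue [S, U, V, H, J, L]
Visit S; enqueue N → queue [U, V, H, J, L, N]
Visit U; enqueue W → queue [V, H, J, L, N, W]
Visit V; enqueue I, M, X → queue [H, J, L, N, W, I, M, X]
Visit H; enqueue K, P, Q → queue [J, L, N, W, I, M, X, K, P, Q]
Visit J → queue [L, N, W, I, M, X, K, P, Q]
Visit L; enqueue R → queue [N, W, I, M, X, K, P, Q, R]
Visit N → queue [W, I, M, X, K, P, Q, R]
Visit W → queue [I, M, X, K, P, Q, R]
Visit I → queue [M, X, K, P, Q, R]
Visit M → queue [X, K, P, Q, R]
Visit X → queue [K, P, Q, R]
Visit K → queue [P, Q, R]
Visit P → queue [Q, R]
Visit Q → queue [R]
Visit R → queue []

Visit order: T, O, S, U, V, H, J, L, N, W, I, M, X, K, P, Q, R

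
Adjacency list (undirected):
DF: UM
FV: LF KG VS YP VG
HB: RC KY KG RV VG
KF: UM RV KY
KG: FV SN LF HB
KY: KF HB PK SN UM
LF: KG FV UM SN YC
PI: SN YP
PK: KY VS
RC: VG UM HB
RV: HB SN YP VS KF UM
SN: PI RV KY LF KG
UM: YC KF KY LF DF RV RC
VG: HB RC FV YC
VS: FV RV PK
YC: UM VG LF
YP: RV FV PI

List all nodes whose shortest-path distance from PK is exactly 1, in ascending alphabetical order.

Level 0: PK
Level 1: KY, VS
Level 2: FV, HB, KF, RV, SN, UM
Level 3: DF, KG, LF, PI, RC, VG, YC, YP

KY, VS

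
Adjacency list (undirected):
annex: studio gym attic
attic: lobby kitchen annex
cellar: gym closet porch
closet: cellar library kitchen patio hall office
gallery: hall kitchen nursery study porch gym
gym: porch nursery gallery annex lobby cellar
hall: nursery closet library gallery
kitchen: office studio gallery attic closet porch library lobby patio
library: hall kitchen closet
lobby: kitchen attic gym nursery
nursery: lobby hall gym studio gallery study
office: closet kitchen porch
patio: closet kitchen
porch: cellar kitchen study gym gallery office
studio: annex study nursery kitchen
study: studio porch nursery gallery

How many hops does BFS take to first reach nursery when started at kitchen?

Level 0: kitchen
Level 1: attic, closet, gallery, library, lobby, office, patio, porch, studio
Level 2: annex, cellar, gym, hall, nursery, study
nursery first appears at level 2.

2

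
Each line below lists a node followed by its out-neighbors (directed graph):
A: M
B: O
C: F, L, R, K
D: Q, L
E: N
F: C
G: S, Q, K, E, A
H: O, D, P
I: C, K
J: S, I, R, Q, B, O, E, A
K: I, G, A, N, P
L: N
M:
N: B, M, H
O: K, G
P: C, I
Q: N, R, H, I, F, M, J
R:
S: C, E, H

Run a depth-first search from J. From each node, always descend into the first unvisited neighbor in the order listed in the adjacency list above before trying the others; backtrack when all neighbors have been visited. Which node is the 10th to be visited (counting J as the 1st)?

Visit J
J → S
S → C
C → F
C → L
L → N
N → B
B → O
O → K
K → I
K → G
G → Q
Q → R
Q → H
H → D
H → P
Q → M
G → E
G → A

Visit order: J, S, C, F, L, N, B, O, K, I, G, Q, R, H, D, P, M, E, A

I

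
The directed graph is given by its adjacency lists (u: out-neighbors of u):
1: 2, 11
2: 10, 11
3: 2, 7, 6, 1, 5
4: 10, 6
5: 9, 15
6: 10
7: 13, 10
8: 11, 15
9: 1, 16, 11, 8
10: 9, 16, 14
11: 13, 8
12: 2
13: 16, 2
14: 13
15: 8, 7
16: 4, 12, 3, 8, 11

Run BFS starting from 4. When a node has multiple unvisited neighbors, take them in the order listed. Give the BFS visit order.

Visit 4; enqueue 10, 6 → queue [10, 6]
Visit 10; enqueue 9, 16, 14 → queue [6, 9, 16, 14]
Visit 6 → queue [9, 16, 14]
Visit 9; enqueue 1, 11, 8 → queue [16, 14, 1, 11, 8]
Visit 16; enqueue 12, 3 → queue [14, 1, 11, 8, 12, 3]
Visit 14; enqueue 13 → queue [1, 11, 8, 12, 3, 13]
Visit 1; enqueue 2 → queue [11, 8, 12, 3, 13, 2]
Visit 11 → queue [8, 12, 3, 13, 2]
Visit 8; enqueue 15 → queue [12, 3, 13, 2, 15]
Visit 12 → queue [3, 13, 2, 15]
Visit 3; enqueue 7, 5 → queue [13, 2, 15, 7, 5]
Visit 13 → queue [2, 15, 7, 5]
Visit 2 → queue [15, 7, 5]
Visit 15 → queue [7, 5]
Visit 7 → queue [5]
Visit 5 → queue []

4 → 10 → 6 → 9 → 16 → 14 → 1 → 11 → 8 → 12 → 3 → 13 → 2 → 15 → 7 → 5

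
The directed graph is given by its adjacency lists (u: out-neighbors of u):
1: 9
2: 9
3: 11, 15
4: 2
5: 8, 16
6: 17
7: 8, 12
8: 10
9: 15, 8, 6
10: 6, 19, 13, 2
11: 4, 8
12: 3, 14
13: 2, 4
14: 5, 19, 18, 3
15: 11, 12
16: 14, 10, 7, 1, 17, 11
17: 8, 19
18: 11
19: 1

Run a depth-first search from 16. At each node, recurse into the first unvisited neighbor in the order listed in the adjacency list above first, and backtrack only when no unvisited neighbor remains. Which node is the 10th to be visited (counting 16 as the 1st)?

9

Visit 16
16 → 14
14 → 5
5 → 8
8 → 10
10 → 6
6 → 17
17 → 19
19 → 1
1 → 9
9 → 15
15 → 11
11 → 4
4 → 2
15 → 12
12 → 3
10 → 13
14 → 18
16 → 7

Visit order: 16, 14, 5, 8, 10, 6, 17, 19, 1, 9, 15, 11, 4, 2, 12, 3, 13, 18, 7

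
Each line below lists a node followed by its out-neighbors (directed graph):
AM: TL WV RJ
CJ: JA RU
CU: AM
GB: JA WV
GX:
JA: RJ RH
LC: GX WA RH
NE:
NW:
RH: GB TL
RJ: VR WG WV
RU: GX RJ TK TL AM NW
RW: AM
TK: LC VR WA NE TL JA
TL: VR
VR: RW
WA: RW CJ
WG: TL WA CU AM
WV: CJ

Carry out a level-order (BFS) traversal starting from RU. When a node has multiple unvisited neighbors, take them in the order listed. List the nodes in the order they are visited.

RU -> GX -> RJ -> TK -> TL -> AM -> NW -> VR -> WG -> WV -> LC -> WA -> NE -> JA -> RW -> CU -> CJ -> RH -> GB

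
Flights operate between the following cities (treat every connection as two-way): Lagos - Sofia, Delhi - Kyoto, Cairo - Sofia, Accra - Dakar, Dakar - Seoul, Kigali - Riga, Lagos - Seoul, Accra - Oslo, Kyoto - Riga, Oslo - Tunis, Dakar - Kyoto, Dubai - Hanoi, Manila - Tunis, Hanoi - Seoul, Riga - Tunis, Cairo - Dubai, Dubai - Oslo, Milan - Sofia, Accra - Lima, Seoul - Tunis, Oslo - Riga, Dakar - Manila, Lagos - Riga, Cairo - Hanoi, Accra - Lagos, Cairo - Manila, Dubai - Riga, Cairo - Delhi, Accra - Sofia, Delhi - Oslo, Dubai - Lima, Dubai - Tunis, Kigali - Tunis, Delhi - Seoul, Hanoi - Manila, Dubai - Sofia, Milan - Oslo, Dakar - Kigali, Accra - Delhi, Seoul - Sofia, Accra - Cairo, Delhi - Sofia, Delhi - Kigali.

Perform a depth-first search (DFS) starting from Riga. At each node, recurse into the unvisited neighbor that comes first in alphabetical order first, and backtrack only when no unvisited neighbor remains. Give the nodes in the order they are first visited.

Visit Riga
Riga → Dubai
Dubai → Cairo
Cairo → Accra
Accra → Dakar
Dakar → Kigali
Kigali → Delhi
Delhi → Kyoto
Delhi → Oslo
Oslo → Milan
Milan → Sofia
Sofia → Lagos
Lagos → Seoul
Seoul → Hanoi
Hanoi → Manila
Manila → Tunis
Accra → Lima

Riga, Dubai, Cairo, Accra, Dakar, Kigali, Delhi, Kyoto, Oslo, Milan, Sofia, Lagos, Seoul, Hanoi, Manila, Tunis, Lima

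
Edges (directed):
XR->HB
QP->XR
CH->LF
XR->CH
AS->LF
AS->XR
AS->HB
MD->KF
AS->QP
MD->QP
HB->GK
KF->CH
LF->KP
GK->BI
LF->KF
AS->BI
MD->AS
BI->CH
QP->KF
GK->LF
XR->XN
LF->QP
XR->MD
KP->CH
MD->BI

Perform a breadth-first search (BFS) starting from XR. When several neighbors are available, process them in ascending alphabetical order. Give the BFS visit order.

Visit XR; enqueue CH, HB, MD, XN → queue [CH, HB, MD, XN]
Visit CH; enqueue LF → queue [HB, MD, XN, LF]
Visit HB; enqueue GK → queue [MD, XN, LF, GK]
Visit MD; enqueue AS, BI, KF, QP → queue [XN, LF, GK, AS, BI, KF, QP]
Visit XN → queue [LF, GK, AS, BI, KF, QP]
Visit LF; enqueue KP → queue [GK, AS, BI, KF, QP, KP]
Visit GK → queue [AS, BI, KF, QP, KP]
Visit AS → queue [BI, KF, QP, KP]
Visit BI → queue [KF, QP, KP]
Visit KF → queue [QP, KP]
Visit QP → queue [KP]
Visit KP → queue []

XR -> CH -> HB -> MD -> XN -> LF -> GK -> AS -> BI -> KF -> QP -> KP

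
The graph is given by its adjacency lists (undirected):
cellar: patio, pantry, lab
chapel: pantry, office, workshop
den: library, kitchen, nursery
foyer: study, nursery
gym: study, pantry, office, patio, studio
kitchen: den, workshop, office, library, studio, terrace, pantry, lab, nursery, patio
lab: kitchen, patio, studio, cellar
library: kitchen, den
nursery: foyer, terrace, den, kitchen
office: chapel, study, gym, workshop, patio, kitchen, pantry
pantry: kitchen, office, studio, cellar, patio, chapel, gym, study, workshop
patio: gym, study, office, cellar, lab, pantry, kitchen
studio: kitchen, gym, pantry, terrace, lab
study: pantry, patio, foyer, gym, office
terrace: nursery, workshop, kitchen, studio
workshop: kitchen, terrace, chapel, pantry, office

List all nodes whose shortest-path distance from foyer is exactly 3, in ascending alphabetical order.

cellar, chapel, lab, library, studio, workshop

Level 0: foyer
Level 1: nursery, study
Level 2: den, gym, kitchen, office, pantry, patio, terrace
Level 3: cellar, chapel, lab, library, studio, workshop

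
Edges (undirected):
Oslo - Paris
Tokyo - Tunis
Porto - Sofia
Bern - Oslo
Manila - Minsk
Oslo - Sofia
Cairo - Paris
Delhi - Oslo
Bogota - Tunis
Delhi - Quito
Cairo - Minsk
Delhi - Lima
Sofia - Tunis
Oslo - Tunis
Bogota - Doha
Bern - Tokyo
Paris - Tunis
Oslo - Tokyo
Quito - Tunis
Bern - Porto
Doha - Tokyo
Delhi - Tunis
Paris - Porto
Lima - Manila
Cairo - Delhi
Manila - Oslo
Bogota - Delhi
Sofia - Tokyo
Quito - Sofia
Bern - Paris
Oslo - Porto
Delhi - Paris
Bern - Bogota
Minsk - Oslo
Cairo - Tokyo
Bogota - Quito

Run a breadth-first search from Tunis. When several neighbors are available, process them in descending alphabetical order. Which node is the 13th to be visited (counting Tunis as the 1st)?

Minsk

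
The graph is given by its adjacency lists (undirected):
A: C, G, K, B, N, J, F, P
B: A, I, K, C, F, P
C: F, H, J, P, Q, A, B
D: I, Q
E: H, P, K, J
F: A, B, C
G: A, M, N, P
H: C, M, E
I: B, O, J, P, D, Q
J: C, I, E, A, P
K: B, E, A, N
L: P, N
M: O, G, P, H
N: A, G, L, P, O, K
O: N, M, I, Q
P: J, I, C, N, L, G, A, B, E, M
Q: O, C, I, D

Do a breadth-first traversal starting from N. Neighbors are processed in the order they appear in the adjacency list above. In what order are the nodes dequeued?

N, A, G, L, P, O, K, C, B, J, F, M, I, E, Q, H, D

Visit N; enqueue A, G, L, P, O, K → queue [A, G, L, P, O, K]
Visit A; enqueue C, B, J, F → queue [G, L, P, O, K, C, B, J, F]
Visit G; enqueue M → queue [L, P, O, K, C, B, J, F, M]
Visit L → queue [P, O, K, C, B, J, F, M]
Visit P; enqueue I, E → queue [O, K, C, B, J, F, M, I, E]
Visit O; enqueue Q → queue [K, C, B, J, F, M, I, E, Q]
Visit K → queue [C, B, J, F, M, I, E, Q]
Visit C; enqueue H → queue [B, J, F, M, I, E, Q, H]
Visit B → queue [J, F, M, I, E, Q, H]
Visit J → queue [F, M, I, E, Q, H]
Visit F → queue [M, I, E, Q, H]
Visit M → queue [I, E, Q, H]
Visit I; enqueue D → queue [E, Q, H, D]
Visit E → queue [Q, H, D]
Visit Q → queue [H, D]
Visit H → queue [D]
Visit D → queue []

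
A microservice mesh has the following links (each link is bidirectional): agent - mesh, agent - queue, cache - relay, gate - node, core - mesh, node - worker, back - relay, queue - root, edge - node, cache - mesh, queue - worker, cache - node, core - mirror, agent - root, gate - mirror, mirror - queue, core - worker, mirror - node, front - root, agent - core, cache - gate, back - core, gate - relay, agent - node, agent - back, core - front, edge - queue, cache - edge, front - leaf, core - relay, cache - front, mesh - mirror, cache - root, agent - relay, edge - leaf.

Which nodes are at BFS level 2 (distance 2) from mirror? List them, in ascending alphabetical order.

agent, back, cache, edge, front, relay, root, worker

Level 0: mirror
Level 1: core, gate, mesh, node, queue
Level 2: agent, back, cache, edge, front, relay, root, worker
Level 3: leaf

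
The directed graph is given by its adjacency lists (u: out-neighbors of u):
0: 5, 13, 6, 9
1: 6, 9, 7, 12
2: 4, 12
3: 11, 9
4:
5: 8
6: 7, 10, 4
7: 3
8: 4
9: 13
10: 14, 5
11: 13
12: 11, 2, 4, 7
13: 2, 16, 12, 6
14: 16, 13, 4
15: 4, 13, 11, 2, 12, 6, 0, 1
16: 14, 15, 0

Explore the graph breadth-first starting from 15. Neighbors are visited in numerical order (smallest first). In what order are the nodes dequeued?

15 -> 0 -> 1 -> 2 -> 4 -> 6 -> 11 -> 12 -> 13 -> 5 -> 9 -> 7 -> 10 -> 16 -> 8 -> 3 -> 14

Visit 15; enqueue 0, 1, 2, 4, 6, 11, 12, 13 → queue [0, 1, 2, 4, 6, 11, 12, 13]
Visit 0; enqueue 5, 9 → queue [1, 2, 4, 6, 11, 12, 13, 5, 9]
Visit 1; enqueue 7 → queue [2, 4, 6, 11, 12, 13, 5, 9, 7]
Visit 2 → queue [4, 6, 11, 12, 13, 5, 9, 7]
Visit 4 → queue [6, 11, 12, 13, 5, 9, 7]
Visit 6; enqueue 10 → queue [11, 12, 13, 5, 9, 7, 10]
Visit 11 → queue [12, 13, 5, 9, 7, 10]
Visit 12 → queue [13, 5, 9, 7, 10]
Visit 13; enqueue 16 → queue [5, 9, 7, 10, 16]
Visit 5; enqueue 8 → queue [9, 7, 10, 16, 8]
Visit 9 → queue [7, 10, 16, 8]
Visit 7; enqueue 3 → queue [10, 16, 8, 3]
Visit 10; enqueue 14 → queue [16, 8, 3, 14]
Visit 16 → queue [8, 3, 14]
Visit 8 → queue [3, 14]
Visit 3 → queue [14]
Visit 14 → queue []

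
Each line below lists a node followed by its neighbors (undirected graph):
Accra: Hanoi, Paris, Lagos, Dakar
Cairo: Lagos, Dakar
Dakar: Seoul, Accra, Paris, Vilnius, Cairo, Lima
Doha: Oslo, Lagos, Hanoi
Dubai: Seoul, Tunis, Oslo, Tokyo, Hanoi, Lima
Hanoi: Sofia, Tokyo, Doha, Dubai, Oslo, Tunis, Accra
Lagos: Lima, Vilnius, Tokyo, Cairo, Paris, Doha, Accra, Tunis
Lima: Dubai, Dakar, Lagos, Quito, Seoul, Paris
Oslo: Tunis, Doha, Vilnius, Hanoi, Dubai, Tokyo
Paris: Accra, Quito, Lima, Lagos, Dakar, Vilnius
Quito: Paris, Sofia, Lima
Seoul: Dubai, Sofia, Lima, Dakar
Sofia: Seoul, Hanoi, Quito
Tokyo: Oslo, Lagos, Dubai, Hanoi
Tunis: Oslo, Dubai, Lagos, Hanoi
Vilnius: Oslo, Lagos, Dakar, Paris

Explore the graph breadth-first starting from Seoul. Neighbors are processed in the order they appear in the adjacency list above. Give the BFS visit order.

Seoul, Dubai, Sofia, Lima, Dakar, Tunis, Oslo, Tokyo, Hanoi, Quito, Lagos, Paris, Accra, Vilnius, Cairo, Doha

Visit Seoul; enqueue Dubai, Sofia, Lima, Dakar → queue [Dubai, Sofia, Lima, Dakar]
Visit Dubai; enqueue Tunis, Oslo, Tokyo, Hanoi → queue [Sofia, Lima, Dakar, Tunis, Oslo, Tokyo, Hanoi]
Visit Sofia; enqueue Quito → queue [Lima, Dakar, Tunis, Oslo, Tokyo, Hanoi, Quito]
Visit Lima; enqueue Lagos, Paris → queue [Dakar, Tunis, Oslo, Tokyo, Hanoi, Quito, Lagos, Paris]
Visit Dakar; enqueue Accra, Vilnius, Cairo → queue [Tunis, Oslo, Tokyo, Hanoi, Quito, Lagos, Paris, Accra, Vilnius, Cairo]
Visit Tunis → queue [Oslo, Tokyo, Hanoi, Quito, Lagos, Paris, Accra, Vilnius, Cairo]
Visit Oslo; enqueue Doha → queue [Tokyo, Hanoi, Quito, Lagos, Paris, Accra, Vilnius, Cairo, Doha]
Visit Tokyo → queue [Hanoi, Quito, Lagos, Paris, Accra, Vilnius, Cairo, Doha]
Visit Hanoi → queue [Quito, Lagos, Paris, Accra, Vilnius, Cairo, Doha]
Visit Quito → queue [Lagos, Paris, Accra, Vilnius, Cairo, Doha]
Visit Lagos → queue [Paris, Accra, Vilnius, Cairo, Doha]
Visit Paris → queue [Accra, Vilnius, Cairo, Doha]
Visit Accra → queue [Vilnius, Cairo, Doha]
Visit Vilnius → queue [Cairo, Doha]
Visit Cairo → queue [Doha]
Visit Doha → queue []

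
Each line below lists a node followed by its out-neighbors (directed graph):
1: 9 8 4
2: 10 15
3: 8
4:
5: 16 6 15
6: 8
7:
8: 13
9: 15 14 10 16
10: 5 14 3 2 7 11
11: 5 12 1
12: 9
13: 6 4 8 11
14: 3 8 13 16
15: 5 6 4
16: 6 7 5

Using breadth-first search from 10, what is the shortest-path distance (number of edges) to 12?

Level 0: 10
Level 1: 2, 3, 5, 7, 11, 14
Level 2: 1, 6, 8, 12, 13, 15, 16
Level 3: 4, 9
12 first appears at level 2.

2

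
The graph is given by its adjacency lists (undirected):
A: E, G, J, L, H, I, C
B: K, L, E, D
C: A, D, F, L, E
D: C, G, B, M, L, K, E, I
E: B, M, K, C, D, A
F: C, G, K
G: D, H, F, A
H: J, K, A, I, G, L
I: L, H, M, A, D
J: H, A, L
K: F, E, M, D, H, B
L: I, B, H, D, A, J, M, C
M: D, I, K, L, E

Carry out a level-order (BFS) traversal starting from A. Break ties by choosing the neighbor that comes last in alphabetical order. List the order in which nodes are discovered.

A, L, J, I, H, G, E, C, M, D, B, K, F

Visit A; enqueue L, J, I, H, G, E, C → queue [L, J, I, H, G, E, C]
Visit L; enqueue M, D, B → queue [J, I, H, G, E, C, M, D, B]
Visit J → queue [I, H, G, E, C, M, D, B]
Visit I → queue [H, G, E, C, M, D, B]
Visit H; enqueue K → queue [G, E, C, M, D, B, K]
Visit G; enqueue F → queue [E, C, M, D, B, K, F]
Visit E → queue [C, M, D, B, K, F]
Visit C → queue [M, D, B, K, F]
Visit M → queue [D, B, K, F]
Visit D → queue [B, K, F]
Visit B → queue [K, F]
Visit K → queue [F]
Visit F → queue []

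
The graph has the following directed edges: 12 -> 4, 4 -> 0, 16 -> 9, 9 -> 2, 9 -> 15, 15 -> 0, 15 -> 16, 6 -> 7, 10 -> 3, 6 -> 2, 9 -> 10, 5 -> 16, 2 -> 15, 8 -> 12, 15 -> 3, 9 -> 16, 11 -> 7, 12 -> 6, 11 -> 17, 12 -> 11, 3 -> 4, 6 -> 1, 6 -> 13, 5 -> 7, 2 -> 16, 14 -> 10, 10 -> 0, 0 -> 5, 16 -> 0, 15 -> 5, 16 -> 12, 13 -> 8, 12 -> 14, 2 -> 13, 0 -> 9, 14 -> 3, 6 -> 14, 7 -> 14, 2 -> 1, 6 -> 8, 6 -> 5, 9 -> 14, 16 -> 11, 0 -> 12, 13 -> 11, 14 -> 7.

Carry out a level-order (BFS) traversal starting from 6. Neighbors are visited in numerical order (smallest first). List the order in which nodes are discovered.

6 1 2 5 7 8 13 14 15 16 12 11 3 10 0 9 4 17

Visit 6; enqueue 1, 2, 5, 7, 8, 13, 14 → queue [1, 2, 5, 7, 8, 13, 14]
Visit 1 → queue [2, 5, 7, 8, 13, 14]
Visit 2; enqueue 15, 16 → queue [5, 7, 8, 13, 14, 15, 16]
Visit 5 → queue [7, 8, 13, 14, 15, 16]
Visit 7 → queue [8, 13, 14, 15, 16]
Visit 8; enqueue 12 → queue [13, 14, 15, 16, 12]
Visit 13; enqueue 11 → queue [14, 15, 16, 12, 11]
Visit 14; enqueue 3, 10 → queue [15, 16, 12, 11, 3, 10]
Visit 15; enqueue 0 → queue [16, 12, 11, 3, 10, 0]
Visit 16; enqueue 9 → queue [12, 11, 3, 10, 0, 9]
Visit 12; enqueue 4 → queue [11, 3, 10, 0, 9, 4]
Visit 11; enqueue 17 → queue [3, 10, 0, 9, 4, 17]
Visit 3 → queue [10, 0, 9, 4, 17]
Visit 10 → queue [0, 9, 4, 17]
Visit 0 → queue [9, 4, 17]
Visit 9 → queue [4, 17]
Visit 4 → queue [17]
Visit 17 → queue []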